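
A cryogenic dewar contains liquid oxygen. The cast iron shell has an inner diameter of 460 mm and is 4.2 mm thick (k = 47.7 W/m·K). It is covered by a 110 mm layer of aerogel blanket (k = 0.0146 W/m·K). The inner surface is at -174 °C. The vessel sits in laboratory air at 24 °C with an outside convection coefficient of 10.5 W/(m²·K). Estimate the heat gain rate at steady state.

Q ≈ 26.4 W

Spherical conduction: R = (1/r_in − 1/r_out)/(4πk) per layer; series-sum.
R_cast iron shell = (1/0.23 − 1/0.2342)/(4π×47.7) = 1.301×10^-4 K/W
R_aerogel blanket = (1/0.2342 − 1/0.3442)/(4π×0.0146) = 7.438 K/W
R_outer film = 1/(h·4πr_o²) = 1/(10.5×4π×0.3442²) = 0.06397 K/W
R_total = 7.502 K/W
Q = ΔT/R_total = 198/7.502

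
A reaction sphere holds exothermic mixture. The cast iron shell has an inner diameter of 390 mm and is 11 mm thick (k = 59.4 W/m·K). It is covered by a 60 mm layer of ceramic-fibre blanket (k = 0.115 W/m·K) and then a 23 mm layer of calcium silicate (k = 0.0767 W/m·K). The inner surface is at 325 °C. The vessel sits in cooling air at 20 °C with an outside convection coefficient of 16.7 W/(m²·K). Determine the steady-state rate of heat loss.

For a spherical shell R = (1/r₁ − 1/r₂)/(4πk); film R = 1/(h·4πr²). In series:
R_cast iron shell = (1/0.195 − 1/0.206)/(4π×59.4) = 3.669×10^-4 K/W
R_ceramic-fibre blanket = (1/0.206 − 1/0.266)/(4π×0.115) = 0.7577 K/W
R_calcium silicate = (1/0.266 − 1/0.289)/(4π×0.0767) = 0.3104 K/W
R_outer film = 1/(h·4πr_o²) = 1/(16.7×4π×0.289²) = 0.05705 K/W
R_total = 1.126 K/W
Q = ΔT/R_total = 305/1.126

Q ≈ 271 W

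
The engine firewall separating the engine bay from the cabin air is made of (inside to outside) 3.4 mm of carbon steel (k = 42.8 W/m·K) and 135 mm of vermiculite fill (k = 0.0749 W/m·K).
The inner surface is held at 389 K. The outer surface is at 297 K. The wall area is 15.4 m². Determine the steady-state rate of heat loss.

Q ≈ 786 W

Series thermal resistances:
R_carbon steel = L/(kA) = 0.0034/(42.8×15.4) = 5.158×10^-6 K/W
R_vermiculite fill = L/(kA) = 0.135/(0.0749×15.4) = 0.117 K/W
R_total = 0.117 K/W
Q = ΔT / R_total = 92 / 0.117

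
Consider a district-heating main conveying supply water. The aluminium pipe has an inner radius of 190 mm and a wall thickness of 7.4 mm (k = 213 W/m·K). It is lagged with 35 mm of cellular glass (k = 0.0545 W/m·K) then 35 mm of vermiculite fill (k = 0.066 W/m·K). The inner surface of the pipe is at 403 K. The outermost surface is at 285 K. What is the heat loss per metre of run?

For a radial system each layer contributes R = ln(r_out/r_in)/(2πkL); films add R = 1/(hA).
R_aluminium pipe wall = ln(197.4/190)/(2π×213×1) = 2.855×10^-5 K/W
R_cellular glass = ln(232.4/197.4)/(2π×0.0545×1) = 0.4767 K/W
R_vermiculite fill = ln(267.4/232.4)/(2π×0.066×1) = 0.3383 K/W
R_total = 0.815 K/W
Q = ΔT/R_total = 118/0.815

q′ ≈ 145 W/m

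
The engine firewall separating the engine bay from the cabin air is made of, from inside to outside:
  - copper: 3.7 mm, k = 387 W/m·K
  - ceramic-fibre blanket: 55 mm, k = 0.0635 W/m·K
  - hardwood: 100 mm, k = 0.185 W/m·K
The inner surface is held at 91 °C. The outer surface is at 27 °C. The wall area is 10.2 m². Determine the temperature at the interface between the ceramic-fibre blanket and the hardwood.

Model the wall as resistances in series:
R_copper = L/(kA) = 0.0037/(387×10.2) = 9.373×10^-7 K/W
R_ceramic-fibre blanket = L/(kA) = 0.055/(0.0635×10.2) = 0.08492 K/W
R_hardwood = L/(kA) = 0.1/(0.185×10.2) = 0.05299 K/W
R_total = 0.1379 K/W;  Q = ΔT/R_total = 64/0.1379 = 464.1 W
T_interface = T_inner − Q·ΣR(inner→interface) = 91 − 464×0.08492

T ≈ 51.6 °C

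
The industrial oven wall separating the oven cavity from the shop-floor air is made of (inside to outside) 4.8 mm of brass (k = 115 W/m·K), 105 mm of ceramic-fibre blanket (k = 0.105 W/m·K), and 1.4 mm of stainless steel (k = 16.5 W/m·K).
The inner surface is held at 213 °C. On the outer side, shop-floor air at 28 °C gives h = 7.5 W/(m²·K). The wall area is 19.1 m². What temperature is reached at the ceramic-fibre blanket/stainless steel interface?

T ≈ 49.8 °C

Model the wall as resistances in series:
R_brass = L/(kA) = 0.0048/(115×19.1) = 2.185×10^-6 K/W
R_ceramic-fibre blanket = L/(kA) = 0.105/(0.105×19.1) = 0.05236 K/W
R_stainless steel = L/(kA) = 0.0014/(16.5×19.1) = 4.442×10^-6 K/W
R_outer film = 1/(h_o·A) = 1/(7.5×19.1) = 0.006981 K/W
R_total = 0.05934 K/W;  Q = ΔT/R_total = 185/0.05934 = 3117 W
T_interface = T_inner − Q·ΣR(inner→interface) = 213 − 3120×0.05236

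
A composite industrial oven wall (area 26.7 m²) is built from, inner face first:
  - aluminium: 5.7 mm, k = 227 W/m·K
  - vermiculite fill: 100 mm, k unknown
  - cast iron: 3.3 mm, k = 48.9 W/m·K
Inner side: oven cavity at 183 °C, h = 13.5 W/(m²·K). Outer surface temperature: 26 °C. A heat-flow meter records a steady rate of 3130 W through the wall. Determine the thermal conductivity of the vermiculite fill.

k ≈ 0.079 W/(m·K)

Treating each layer as a thermal resistance in series:
R_inner film = 1/(h_i·A) = 1/(13.5×26.7) = 0.002774 K/W
R_aluminium = L/(kA) = 0.0057/(227×26.7) = 9.405×10^-7 K/W
R_cast iron = L/(kA) = 0.0033/(48.9×26.7) = 2.528×10^-6 K/W
Sum of known resistances R_other = 0.002778 K/W
Total R = ΔT/Q = 157/3130 = 0.05016 K/W
R_vermiculite fill = R_total − R_other = 0.04738 K/W
k = L/(R·A) = 0.1/(0.04738×26.7)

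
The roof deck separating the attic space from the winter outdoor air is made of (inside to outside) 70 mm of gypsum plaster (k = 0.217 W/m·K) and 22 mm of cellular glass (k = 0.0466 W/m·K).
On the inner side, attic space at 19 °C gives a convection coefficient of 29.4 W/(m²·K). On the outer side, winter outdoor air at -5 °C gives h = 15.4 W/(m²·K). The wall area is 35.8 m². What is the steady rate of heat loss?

Thermal resistances in series:
R_inner film = 1/(h_i·A) = 1/(29.4×35.8) = 9.501×10^-4 K/W
R_gypsum plaster = L/(kA) = 0.07/(0.217×35.8) = 0.009011 K/W
R_cellular glass = L/(kA) = 0.022/(0.0466×35.8) = 0.01319 K/W
R_outer film = 1/(h_o·A) = 1/(15.4×35.8) = 0.001814 K/W
R_total = 0.02496 K/W
Q = ΔT / R_total = 24 / 0.02496

Q ≈ 961 W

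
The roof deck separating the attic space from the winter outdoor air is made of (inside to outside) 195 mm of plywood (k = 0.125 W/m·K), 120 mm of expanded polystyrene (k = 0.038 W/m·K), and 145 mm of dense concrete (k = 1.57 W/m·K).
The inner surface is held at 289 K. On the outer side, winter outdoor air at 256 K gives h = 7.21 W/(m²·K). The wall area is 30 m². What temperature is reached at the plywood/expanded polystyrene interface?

T ≈ 279 K

Treating each layer as a thermal resistance in series:
R_plywood = L/(kA) = 0.195/(0.125×30) = 0.052 K/W
R_expanded polystyrene = L/(kA) = 0.12/(0.038×30) = 0.1053 K/W
R_dense concrete = L/(kA) = 0.145/(1.57×30) = 0.003079 K/W
R_outer film = 1/(h_o·A) = 1/(7.21×30) = 0.004623 K/W
R_total = 0.165 K/W;  Q = ΔT/R_total = 33/0.165 = 200 W
T_interface = T_inner − Q·ΣR(inner→interface) = 289 − 200×0.052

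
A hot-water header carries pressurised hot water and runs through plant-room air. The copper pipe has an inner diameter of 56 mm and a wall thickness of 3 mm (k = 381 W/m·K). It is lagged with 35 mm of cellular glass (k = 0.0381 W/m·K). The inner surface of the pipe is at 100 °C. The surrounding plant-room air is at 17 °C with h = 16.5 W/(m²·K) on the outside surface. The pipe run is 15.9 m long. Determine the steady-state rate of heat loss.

Radial resistances (cylindrical: R_cond = ln(r_o/r_i)/(2πkL), R_conv = 1/(h·2πrL)):
R_copper pipe wall = ln(31/28)/(2π×381×15.9) = 2.674×10^-6 K/W
R_cellular glass = ln(66/31)/(2π×0.0381×15.9) = 0.1985 K/W
R_outer film = 1/(h_o·2πr_oL) = 1/(16.5×2π×0.066×15.9) = 0.009192 K/W
R_total = 0.2077 K/W
Q = ΔT/R_total = 83/0.2077

Q ≈ 400 W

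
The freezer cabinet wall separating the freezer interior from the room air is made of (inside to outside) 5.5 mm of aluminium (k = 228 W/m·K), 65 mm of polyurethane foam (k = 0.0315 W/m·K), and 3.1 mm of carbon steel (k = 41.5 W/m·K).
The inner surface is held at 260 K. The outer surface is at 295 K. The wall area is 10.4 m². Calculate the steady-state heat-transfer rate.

Thermal resistances in series:
R_aluminium = L/(kA) = 0.0055/(228×10.4) = 2.32×10^-6 K/W
R_polyurethane foam = L/(kA) = 0.065/(0.0315×10.4) = 0.1984 K/W
R_carbon steel = L/(kA) = 0.0031/(41.5×10.4) = 7.183×10^-6 K/W
R_total = 0.1984 K/W
Q = ΔT / R_total = 35 / 0.1984

Q ≈ 176 W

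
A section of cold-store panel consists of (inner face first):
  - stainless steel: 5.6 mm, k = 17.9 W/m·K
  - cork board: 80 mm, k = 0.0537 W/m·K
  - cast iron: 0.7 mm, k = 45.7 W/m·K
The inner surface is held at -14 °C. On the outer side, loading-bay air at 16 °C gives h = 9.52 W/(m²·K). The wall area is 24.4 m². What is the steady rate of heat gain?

Model the wall as resistances in series:
R_stainless steel = L/(kA) = 0.0056/(17.9×24.4) = 1.282×10^-5 K/W
R_cork board = L/(kA) = 0.08/(0.0537×24.4) = 0.06106 K/W
R_cast iron = L/(kA) = 0.0007/(45.7×24.4) = 6.278×10^-7 K/W
R_outer film = 1/(h_o·A) = 1/(9.52×24.4) = 0.004305 K/W
R_total = 0.06537 K/W
Q = ΔT / R_total = 30 / 0.06537

Q ≈ 459 W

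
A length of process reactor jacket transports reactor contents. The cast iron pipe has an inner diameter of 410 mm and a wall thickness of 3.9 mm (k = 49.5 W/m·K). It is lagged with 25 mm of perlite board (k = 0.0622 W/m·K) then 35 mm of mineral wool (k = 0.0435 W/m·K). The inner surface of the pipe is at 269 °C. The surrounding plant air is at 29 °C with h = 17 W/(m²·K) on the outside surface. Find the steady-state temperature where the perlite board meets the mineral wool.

Per-layer cylindrical resistances, series-summed:
R_cast iron pipe wall = ln(208.9/205)/(2π×49.5×1) = 6.059×10^-5 K/W
R_perlite board = ln(233.9/208.9)/(2π×0.0622×1) = 0.2892 K/W
R_mineral wool = ln(268.9/233.9)/(2π×0.0435×1) = 0.5102 K/W
R_outer film = 1/(h_o·2πr_oL) = 1/(17×2π×0.2689×1) = 0.03482 K/W
R_total = 0.8343 K/W
Q = ΔT/R_total = 240/0.8343
Q = 288 W/m
T_interface = T_inner − Q·ΣR(inner→interface) = 269 − 288×0.2893

T ≈ 186 °C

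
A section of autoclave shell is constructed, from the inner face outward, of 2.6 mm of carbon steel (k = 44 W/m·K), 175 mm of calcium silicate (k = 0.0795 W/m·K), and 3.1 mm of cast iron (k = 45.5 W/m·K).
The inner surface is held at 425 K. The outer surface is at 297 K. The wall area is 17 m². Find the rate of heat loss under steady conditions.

Thermal resistances in series:
R_carbon steel = L/(kA) = 0.0026/(44×17) = 3.476×10^-6 K/W
R_calcium silicate = L/(kA) = 0.175/(0.0795×17) = 0.1295 K/W
R_cast iron = L/(kA) = 0.0031/(45.5×17) = 4.008×10^-6 K/W
R_total = 0.1295 K/W
Q = ΔT / R_total = 128 / 0.1295

Q ≈ 988 W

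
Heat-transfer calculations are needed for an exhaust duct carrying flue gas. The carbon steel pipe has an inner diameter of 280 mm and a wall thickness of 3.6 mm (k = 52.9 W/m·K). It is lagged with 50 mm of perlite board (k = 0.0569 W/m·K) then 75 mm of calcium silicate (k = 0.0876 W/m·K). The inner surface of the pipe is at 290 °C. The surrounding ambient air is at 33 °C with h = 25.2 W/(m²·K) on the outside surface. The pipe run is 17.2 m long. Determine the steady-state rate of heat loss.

Q ≈ 3040 W

Per-layer cylindrical resistances, series-summed:
R_carbon steel pipe wall = ln(143.6/140)/(2π×52.9×17.2) = 4.441×10^-6 K/W
R_perlite board = ln(193.6/143.6)/(2π×0.0569×17.2) = 0.04859 K/W
R_calcium silicate = ln(268.6/193.6)/(2π×0.0876×17.2) = 0.03459 K/W
R_outer film = 1/(h_o·2πr_oL) = 1/(25.2×2π×0.2686×17.2) = 0.001367 K/W
R_total = 0.08454 K/W
Q = ΔT/R_total = 257/0.08454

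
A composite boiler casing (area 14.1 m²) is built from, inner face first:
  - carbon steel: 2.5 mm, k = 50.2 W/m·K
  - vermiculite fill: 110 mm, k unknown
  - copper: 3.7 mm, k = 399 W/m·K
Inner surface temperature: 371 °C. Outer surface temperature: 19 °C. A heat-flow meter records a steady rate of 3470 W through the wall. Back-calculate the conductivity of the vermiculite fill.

k ≈ 0.0769 W/(m·K)

Treating each layer as a thermal resistance in series:
R_carbon steel = L/(kA) = 0.0025/(50.2×14.1) = 3.532×10^-6 K/W
R_copper = L/(kA) = 0.0037/(399×14.1) = 6.577×10^-7 K/W
Sum of known resistances R_other = 4.19×10^-6 K/W
Total R = ΔT/Q = 352/3470 = 0.1014 K/W
R_vermiculite fill = R_total − R_other = 0.1014 K/W
k = L/(R·A) = 0.11/(0.1014×14.1)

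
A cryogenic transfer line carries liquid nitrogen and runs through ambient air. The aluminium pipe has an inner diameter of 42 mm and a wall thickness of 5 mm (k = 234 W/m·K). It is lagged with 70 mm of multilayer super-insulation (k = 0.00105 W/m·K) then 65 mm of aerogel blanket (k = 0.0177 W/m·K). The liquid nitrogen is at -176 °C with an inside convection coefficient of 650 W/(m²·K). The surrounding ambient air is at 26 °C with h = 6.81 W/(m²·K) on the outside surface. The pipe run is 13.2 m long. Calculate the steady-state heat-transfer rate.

For a radial system each layer contributes R = ln(r_out/r_in)/(2πkL); films add R = 1/(hA).
R_inner film = 1/(h_i·2πr₁L) = 1/(650×2π×0.021×13.2) = 8.833×10^-4 K/W
R_aluminium pipe wall = ln(26/21)/(2π×234×13.2) = 1.1×10^-5 K/W
R_multilayer super-insulation = ln(96/26)/(2π×0.00105×13.2) = 15 K/W
R_aerogel blanket = ln(161/96)/(2π×0.0177×13.2) = 0.3522 K/W
R_outer film = 1/(h_o·2πr_oL) = 1/(6.81×2π×0.161×13.2) = 0.011 K/W
R_total = 15.36 K/W
Q = ΔT/R_total = 202/15.36

Q ≈ 13.1 W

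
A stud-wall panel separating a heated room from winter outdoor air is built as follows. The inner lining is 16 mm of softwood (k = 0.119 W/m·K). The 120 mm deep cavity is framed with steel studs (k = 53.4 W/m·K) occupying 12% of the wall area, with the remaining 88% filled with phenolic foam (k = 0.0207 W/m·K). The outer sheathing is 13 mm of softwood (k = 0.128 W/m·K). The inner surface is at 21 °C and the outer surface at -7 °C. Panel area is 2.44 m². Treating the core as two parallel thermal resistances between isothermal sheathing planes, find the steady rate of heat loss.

Sheathing layers in series; stud and cavity paths in parallel between them.
R_inner = 0.016/(0.119×2.44) = 0.0551 K/W
R_stud  = 0.12/(53.4×0.12×2.44) = 0.007675 K/W
R_cav   = 0.12/(0.0207×0.88×2.44) = 2.7 K/W
1/R_core = 1/R_stud + 1/R_cav → R_core = 0.007653 K/W
R_outer = 0.013/(0.128×2.44) = 0.04162 K/W
R_total = 0.1044 K/W
Q = ΔT/R_total = 28/0.1044

Q ≈ 268 W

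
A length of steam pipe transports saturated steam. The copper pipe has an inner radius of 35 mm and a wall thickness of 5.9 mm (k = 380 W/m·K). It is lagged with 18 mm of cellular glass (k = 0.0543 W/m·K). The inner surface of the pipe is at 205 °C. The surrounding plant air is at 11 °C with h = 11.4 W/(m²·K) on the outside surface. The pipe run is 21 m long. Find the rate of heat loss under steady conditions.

Per-layer cylindrical resistances, series-summed:
R_copper pipe wall = ln(40.9/35)/(2π×380×21) = 3.107×10^-6 K/W
R_cellular glass = ln(58.9/40.9)/(2π×0.0543×21) = 0.0509 K/W
R_outer film = 1/(h_o·2πr_oL) = 1/(11.4×2π×0.0589×21) = 0.01129 K/W
R_total = 0.06219 K/W
Q = ΔT/R_total = 194/0.06219

Q ≈ 3120 W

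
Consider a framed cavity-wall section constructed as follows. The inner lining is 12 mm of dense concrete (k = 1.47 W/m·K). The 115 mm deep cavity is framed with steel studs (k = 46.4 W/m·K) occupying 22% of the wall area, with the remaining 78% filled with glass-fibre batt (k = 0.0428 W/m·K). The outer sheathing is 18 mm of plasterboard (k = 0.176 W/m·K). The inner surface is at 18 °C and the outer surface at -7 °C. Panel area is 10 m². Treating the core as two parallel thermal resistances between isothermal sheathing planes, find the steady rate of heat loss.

Q ≈ 2050 W

Sheathing layers in series; stud and cavity paths in parallel between them.
R_inner = 0.012/(1.47×10) = 8.163×10^-4 K/W
R_stud  = 0.115/(46.4×0.22×10) = 0.001127 K/W
R_cav   = 0.115/(0.0428×0.78×10) = 0.3445 K/W
1/R_core = 1/R_stud + 1/R_cav → R_core = 0.001123 K/W
R_outer = 0.018/(0.176×10) = 0.01023 K/W
R_total = 0.01217 K/W
Q = ΔT/R_total = 25/0.01217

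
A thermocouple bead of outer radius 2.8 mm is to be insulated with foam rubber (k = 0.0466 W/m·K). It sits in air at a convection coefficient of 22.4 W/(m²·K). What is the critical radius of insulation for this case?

r_cr ≈ 4.16 mm

For a sphere r_cr = 2k/h = 2×0.0466/22.4
r_cr = 4.16 mm; since the bare radius (2.8 mm) is below r_cr, adding a thin layer of insulation will *increase* heat loss.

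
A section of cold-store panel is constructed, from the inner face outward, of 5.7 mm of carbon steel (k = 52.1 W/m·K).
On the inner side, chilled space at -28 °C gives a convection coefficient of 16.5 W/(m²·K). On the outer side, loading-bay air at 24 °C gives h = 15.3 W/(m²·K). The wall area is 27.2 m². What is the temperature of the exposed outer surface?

T ≈ -2.96 °C

Using the resistance-network approach (series):
R_inner film = 1/(h_i·A) = 1/(16.5×27.2) = 0.002228 K/W
R_carbon steel = L/(kA) = 0.0057/(52.1×27.2) = 4.022×10^-6 K/W
R_outer film = 1/(h_o·A) = 1/(15.3×27.2) = 0.002403 K/W
R_total = 0.004635 K/W;  Q = ΔT/R_total = 52/0.004635 = 11220 W
T_interface = T_inner + Q·ΣR(inner→interface) = -28 + 11200×0.002232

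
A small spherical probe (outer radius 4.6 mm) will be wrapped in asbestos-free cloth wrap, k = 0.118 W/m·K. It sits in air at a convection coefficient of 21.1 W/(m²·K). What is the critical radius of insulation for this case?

r_cr ≈ 11.2 mm

For a sphere r_cr = 2k/h = 2×0.118/21.1
r_cr = 11.2 mm; since the bare radius (4.6 mm) is below r_cr, adding a thin layer of insulation will *increase* heat loss.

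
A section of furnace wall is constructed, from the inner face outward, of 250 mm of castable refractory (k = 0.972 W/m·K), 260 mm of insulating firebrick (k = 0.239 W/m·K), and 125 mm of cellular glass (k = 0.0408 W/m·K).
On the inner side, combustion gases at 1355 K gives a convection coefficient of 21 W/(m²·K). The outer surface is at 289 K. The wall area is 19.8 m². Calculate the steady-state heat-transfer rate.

Q ≈ 4740 W

Treating each layer as a thermal resistance in series:
R_inner film = 1/(h_i·A) = 1/(21×19.8) = 0.002405 K/W
R_castable refractory = L/(kA) = 0.25/(0.972×19.8) = 0.01299 K/W
R_insulating firebrick = L/(kA) = 0.26/(0.239×19.8) = 0.05494 K/W
R_cellular glass = L/(kA) = 0.125/(0.0408×19.8) = 0.1547 K/W
R_total = 0.2251 K/W
Q = ΔT / R_total = 1066 / 0.2251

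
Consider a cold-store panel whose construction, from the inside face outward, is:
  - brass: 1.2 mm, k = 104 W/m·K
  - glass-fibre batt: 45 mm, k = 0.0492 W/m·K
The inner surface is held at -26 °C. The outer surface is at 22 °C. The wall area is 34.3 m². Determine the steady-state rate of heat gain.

Treating each layer as a thermal resistance in series:
R_brass = L/(kA) = 0.0012/(104×34.3) = 3.364×10^-7 K/W
R_glass-fibre batt = L/(kA) = 0.045/(0.0492×34.3) = 0.02667 K/W
R_total = 0.02667 K/W
Q = ΔT / R_total = 48 / 0.02667

Q ≈ 1800 W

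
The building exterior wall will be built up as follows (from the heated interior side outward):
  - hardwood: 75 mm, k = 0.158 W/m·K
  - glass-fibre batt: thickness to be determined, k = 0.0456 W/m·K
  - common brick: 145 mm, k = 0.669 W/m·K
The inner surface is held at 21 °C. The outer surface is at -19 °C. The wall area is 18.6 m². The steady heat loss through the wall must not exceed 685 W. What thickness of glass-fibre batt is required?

L ≈ 18 mm

Series thermal resistances:
R_hardwood = L/(kA) = 0.075/(0.158×18.6) = 0.02552 K/W
R_common brick = L/(kA) = 0.145/(0.669×18.6) = 0.01165 K/W
Sum of the known resistances R_other = 0.03717 K/W
Required total resistance R_tot = ΔT/Q_allow = 40/685 = 0.05839 K/W
R_glass-fibre batt = R_tot − R_other = 0.02122 K/W
L = R·k·A = 0.02122×0.0456×18.6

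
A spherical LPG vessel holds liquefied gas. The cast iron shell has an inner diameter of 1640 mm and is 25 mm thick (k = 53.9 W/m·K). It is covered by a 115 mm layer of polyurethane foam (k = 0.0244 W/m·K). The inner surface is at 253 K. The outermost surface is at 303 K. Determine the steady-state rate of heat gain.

Q ≈ 108 W

For a spherical shell R = (1/r₁ − 1/r₂)/(4πk); film R = 1/(h·4πr²). In series:
R_cast iron shell = (1/0.82 − 1/0.845)/(4π×53.9) = 5.327×10^-5 K/W
R_polyurethane foam = (1/0.845 − 1/0.96)/(4π×0.0244) = 0.4623 K/W
R_total = 0.4624 K/W
Q = ΔT/R_total = 50/0.4624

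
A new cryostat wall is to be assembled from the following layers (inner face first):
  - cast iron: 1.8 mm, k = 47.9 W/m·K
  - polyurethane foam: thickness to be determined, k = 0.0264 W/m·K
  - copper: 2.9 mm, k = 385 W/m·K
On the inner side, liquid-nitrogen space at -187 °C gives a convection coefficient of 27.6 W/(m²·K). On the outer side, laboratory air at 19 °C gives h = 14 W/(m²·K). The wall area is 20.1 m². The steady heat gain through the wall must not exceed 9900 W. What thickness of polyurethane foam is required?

L ≈ 8.2 mm

Thermal resistances in series:
R_inner film = 1/(h_i·A) = 1/(27.6×20.1) = 0.001803 K/W
R_cast iron = L/(kA) = 0.0018/(47.9×20.1) = 1.87×10^-6 K/W
R_copper = L/(kA) = 0.0029/(385×20.1) = 3.747×10^-7 K/W
R_outer film = 1/(h_o·A) = 1/(14×20.1) = 0.003554 K/W
Sum of the known resistances R_other = 0.005358 K/W
Required total resistance R_tot = ΔT/Q_allow = 206/9900 = 0.02081 K/W
R_polyurethane foam = R_tot − R_other = 0.01545 K/W
L = R·k·A = 0.01545×0.0264×20.1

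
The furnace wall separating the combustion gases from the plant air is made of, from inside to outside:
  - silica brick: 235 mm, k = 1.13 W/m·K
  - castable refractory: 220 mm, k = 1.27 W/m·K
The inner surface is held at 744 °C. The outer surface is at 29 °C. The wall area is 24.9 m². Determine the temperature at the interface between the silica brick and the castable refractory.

Series thermal resistances:
R_silica brick = L/(kA) = 0.235/(1.13×24.9) = 0.008352 K/W
R_castable refractory = L/(kA) = 0.22/(1.27×24.9) = 0.006957 K/W
R_total = 0.01531 K/W;  Q = ΔT/R_total = 715/0.01531 = 46700 W
T_interface = T_inner − Q·ΣR(inner→interface) = 744 − 46700×0.008352

T ≈ 354 °C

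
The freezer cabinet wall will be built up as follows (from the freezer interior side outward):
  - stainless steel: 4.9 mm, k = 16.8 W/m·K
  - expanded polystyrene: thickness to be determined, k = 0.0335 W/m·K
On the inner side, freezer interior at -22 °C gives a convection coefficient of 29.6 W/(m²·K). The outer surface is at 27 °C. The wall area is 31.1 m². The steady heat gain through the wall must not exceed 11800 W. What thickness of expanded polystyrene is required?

L ≈ 3.18 mm

Treating each layer as a thermal resistance in series:
R_inner film = 1/(h_i·A) = 1/(29.6×31.1) = 0.001086 K/W
R_stainless steel = L/(kA) = 0.0049/(16.8×31.1) = 9.378×10^-6 K/W
Sum of the known resistances R_other = 0.001096 K/W
Required total resistance R_tot = ΔT/Q_allow = 49/11800 = 0.004153 K/W
R_expanded polystyrene = R_tot − R_other = 0.003057 K/W
L = R·k·A = 0.003057×0.0335×31.1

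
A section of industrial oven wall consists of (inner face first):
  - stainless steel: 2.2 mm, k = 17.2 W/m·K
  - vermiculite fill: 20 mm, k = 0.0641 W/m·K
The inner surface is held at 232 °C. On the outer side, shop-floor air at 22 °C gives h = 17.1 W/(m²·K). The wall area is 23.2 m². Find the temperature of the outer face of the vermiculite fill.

Treating each layer as a thermal resistance in series:
R_stainless steel = L/(kA) = 0.0022/(17.2×23.2) = 5.513×10^-6 K/W
R_vermiculite fill = L/(kA) = 0.02/(0.0641×23.2) = 0.01345 K/W
R_outer film = 1/(h_o·A) = 1/(17.1×23.2) = 0.002521 K/W
R_total = 0.01597 K/W;  Q = ΔT/R_total = 210/0.01597 = 13150 W
T_interface = T_inner − Q·ΣR(inner→interface) = 232 − 13100×0.01345

T ≈ 55.1 °C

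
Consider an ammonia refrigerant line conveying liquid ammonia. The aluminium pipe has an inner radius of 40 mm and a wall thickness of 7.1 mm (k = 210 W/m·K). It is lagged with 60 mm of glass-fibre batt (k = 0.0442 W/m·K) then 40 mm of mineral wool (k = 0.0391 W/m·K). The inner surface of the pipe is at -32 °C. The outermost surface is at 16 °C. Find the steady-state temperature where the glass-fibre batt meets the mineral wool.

T ≈ 1.41 °C

For a radial system each layer contributes R = ln(r_out/r_in)/(2πkL); films add R = 1/(hA).
R_aluminium pipe wall = ln(47.1/40)/(2π×210×1) = 1.238×10^-4 K/W
R_glass-fibre batt = ln(107.1/47.1)/(2π×0.0442×1) = 2.958 K/W
R_mineral wool = ln(147.1/107.1)/(2π×0.0391×1) = 1.292 K/W
R_total = 4.25 K/W
Q = ΔT/R_total = 48/4.25
Q = 11.3 W/m
T_interface = T_inner + Q·ΣR(inner→interface) = -32 + 11.3×2.958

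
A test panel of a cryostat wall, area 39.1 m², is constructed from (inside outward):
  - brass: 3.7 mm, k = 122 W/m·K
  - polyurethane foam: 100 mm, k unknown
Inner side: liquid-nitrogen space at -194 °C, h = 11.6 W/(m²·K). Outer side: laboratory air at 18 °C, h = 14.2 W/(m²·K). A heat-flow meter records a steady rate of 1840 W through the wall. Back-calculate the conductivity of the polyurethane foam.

k ≈ 0.023 W/(m·K)

Thermal resistances in series:
R_inner film = 1/(h_i·A) = 1/(11.6×39.1) = 0.002205 K/W
R_brass = L/(kA) = 0.0037/(122×39.1) = 7.756×10^-7 K/W
R_outer film = 1/(h_o·A) = 1/(14.2×39.1) = 0.001801 K/W
Sum of known resistances R_other = 0.004007 K/W
Total R = ΔT/Q = 212/1840 = 0.1152 K/W
R_polyurethane foam = R_total − R_other = 0.1112 K/W
k = L/(R·A) = 0.1/(0.1112×39.1)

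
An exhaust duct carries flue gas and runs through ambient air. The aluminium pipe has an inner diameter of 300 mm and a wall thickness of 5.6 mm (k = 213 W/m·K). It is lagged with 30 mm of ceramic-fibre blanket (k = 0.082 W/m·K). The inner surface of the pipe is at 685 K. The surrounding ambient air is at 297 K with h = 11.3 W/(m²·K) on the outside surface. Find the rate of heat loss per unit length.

q′ ≈ 928 W/m

Cylindrical conduction, so R = ln(r₂/r₁)/(2πkL) per layer, in series:
R_aluminium pipe wall = ln(155.6/150)/(2π×213×1) = 2.739×10^-5 K/W
R_ceramic-fibre blanket = ln(185.6/155.6)/(2π×0.082×1) = 0.3422 K/W
R_outer film = 1/(h_o·2πr_oL) = 1/(11.3×2π×0.1856×1) = 0.07589 K/W
R_total = 0.4181 K/W
Q = ΔT/R_total = 388/0.4181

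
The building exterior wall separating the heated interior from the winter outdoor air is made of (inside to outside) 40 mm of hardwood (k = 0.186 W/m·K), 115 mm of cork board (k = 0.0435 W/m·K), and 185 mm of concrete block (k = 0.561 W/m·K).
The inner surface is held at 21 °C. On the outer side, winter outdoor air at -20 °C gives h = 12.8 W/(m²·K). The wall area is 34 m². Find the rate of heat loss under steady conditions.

Q ≈ 427 W

Treating each layer as a thermal resistance in series:
R_hardwood = L/(kA) = 0.04/(0.186×34) = 0.006325 K/W
R_cork board = L/(kA) = 0.115/(0.0435×34) = 0.07776 K/W
R_concrete block = L/(kA) = 0.185/(0.561×34) = 0.009699 K/W
R_outer film = 1/(h_o·A) = 1/(12.8×34) = 0.002298 K/W
R_total = 0.09608 K/W
Q = ΔT / R_total = 41 / 0.09608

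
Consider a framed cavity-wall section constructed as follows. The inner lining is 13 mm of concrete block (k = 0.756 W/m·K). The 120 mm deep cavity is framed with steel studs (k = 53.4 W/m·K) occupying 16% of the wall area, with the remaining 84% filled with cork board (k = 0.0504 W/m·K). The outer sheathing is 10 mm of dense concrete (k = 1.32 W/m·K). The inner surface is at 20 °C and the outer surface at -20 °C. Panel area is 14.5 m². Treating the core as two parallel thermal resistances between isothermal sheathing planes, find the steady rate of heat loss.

Q ≈ 15000 W

Sheathing layers in series; stud and cavity paths in parallel between them.
R_inner = 0.013/(0.756×14.5) = 0.001186 K/W
R_stud  = 0.12/(53.4×0.16×14.5) = 9.686×10^-4 K/W
R_cav   = 0.12/(0.0504×0.84×14.5) = 0.1955 K/W
1/R_core = 1/R_stud + 1/R_cav → R_core = 9.638×10^-4 K/W
R_outer = 0.01/(1.32×14.5) = 5.225×10^-4 K/W
R_total = 0.002672 K/W
Q = ΔT/R_total = 40/0.002672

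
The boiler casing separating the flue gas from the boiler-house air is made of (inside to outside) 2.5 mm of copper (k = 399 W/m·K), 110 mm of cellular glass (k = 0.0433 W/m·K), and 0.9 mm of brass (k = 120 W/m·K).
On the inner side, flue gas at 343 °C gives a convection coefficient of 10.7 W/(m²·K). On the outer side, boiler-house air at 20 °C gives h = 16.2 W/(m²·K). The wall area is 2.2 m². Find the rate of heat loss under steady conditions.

Q ≈ 264 W

Series thermal resistances:
R_inner film = 1/(h_i·A) = 1/(10.7×2.2) = 0.04248 K/W
R_copper = L/(kA) = 0.0025/(399×2.2) = 2.848×10^-6 K/W
R_cellular glass = L/(kA) = 0.11/(0.0433×2.2) = 1.155 K/W
R_brass = L/(kA) = 0.0009/(120×2.2) = 3.409×10^-6 K/W
R_outer film = 1/(h_o·A) = 1/(16.2×2.2) = 0.02806 K/W
R_total = 1.225 K/W
Q = ΔT / R_total = 323 / 1.225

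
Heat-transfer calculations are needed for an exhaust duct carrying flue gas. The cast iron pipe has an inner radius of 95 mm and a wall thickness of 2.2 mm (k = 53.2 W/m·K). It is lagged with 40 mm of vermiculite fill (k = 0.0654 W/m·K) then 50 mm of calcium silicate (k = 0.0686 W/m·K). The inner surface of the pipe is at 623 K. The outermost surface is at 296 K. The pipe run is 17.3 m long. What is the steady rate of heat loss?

Radial resistances (cylindrical: R_cond = ln(r_o/r_i)/(2πkL), R_conv = 1/(h·2πrL)):
R_cast iron pipe wall = ln(97.2/95)/(2π×53.2×17.3) = 3.959×10^-6 K/W
R_vermiculite fill = ln(137.2/97.2)/(2π×0.0654×17.3) = 0.04848 K/W
R_calcium silicate = ln(187.2/137.2)/(2π×0.0686×17.3) = 0.04167 K/W
R_total = 0.09016 K/W
Q = ΔT/R_total = 327/0.09016

Q ≈ 3630 W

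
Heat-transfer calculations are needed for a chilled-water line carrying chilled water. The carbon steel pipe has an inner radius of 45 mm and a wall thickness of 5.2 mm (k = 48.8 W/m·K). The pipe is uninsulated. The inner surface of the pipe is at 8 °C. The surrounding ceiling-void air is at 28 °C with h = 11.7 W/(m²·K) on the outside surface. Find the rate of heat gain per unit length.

Radial resistances (cylindrical: R_cond = ln(r_o/r_i)/(2πkL), R_conv = 1/(h·2πrL)):
R_carbon steel pipe wall = ln(50.2/45)/(2π×48.8×1) = 3.566×10^-4 K/W
R_outer film = 1/(h_o·2πr_oL) = 1/(11.7×2π×0.0502×1) = 0.271 K/W
R_total = 0.2713 K/W
Q = ΔT/R_total = 20/0.2713

q′ ≈ 73.7 W/m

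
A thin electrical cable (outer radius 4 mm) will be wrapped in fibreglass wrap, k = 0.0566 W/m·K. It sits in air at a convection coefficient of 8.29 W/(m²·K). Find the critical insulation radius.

For a cylinder r_cr = k/h = 0.0566/8.29
r_cr = 6.83 mm; since the bare radius (4 mm) is below r_cr, adding a thin layer of insulation will *increase* heat loss.

r_cr ≈ 6.83 mm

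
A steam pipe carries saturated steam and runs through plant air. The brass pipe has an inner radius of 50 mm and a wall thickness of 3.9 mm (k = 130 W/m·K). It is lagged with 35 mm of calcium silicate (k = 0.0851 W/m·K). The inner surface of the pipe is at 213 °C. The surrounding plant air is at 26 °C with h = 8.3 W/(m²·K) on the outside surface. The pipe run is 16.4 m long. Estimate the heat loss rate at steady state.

Q ≈ 2660 W

Cylindrical conduction, so R = ln(r₂/r₁)/(2πkL) per layer, in series:
R_brass pipe wall = ln(53.9/50)/(2π×130×16.4) = 5.607×10^-6 K/W
R_calcium silicate = ln(88.9/53.9)/(2π×0.0851×16.4) = 0.05706 K/W
R_outer film = 1/(h_o·2πr_oL) = 1/(8.3×2π×0.0889×16.4) = 0.01315 K/W
R_total = 0.07022 K/W
Q = ΔT/R_total = 187/0.07022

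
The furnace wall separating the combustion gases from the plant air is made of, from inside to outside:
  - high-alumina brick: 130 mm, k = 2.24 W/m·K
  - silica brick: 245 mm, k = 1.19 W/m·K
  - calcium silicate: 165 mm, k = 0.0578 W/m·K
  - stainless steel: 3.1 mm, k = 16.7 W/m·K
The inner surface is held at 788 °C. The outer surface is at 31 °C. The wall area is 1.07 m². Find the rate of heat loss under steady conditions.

Model the wall as resistances in series:
R_high-alumina brick = L/(kA) = 0.13/(2.24×1.07) = 0.05424 K/W
R_silica brick = L/(kA) = 0.245/(1.19×1.07) = 0.1924 K/W
R_calcium silicate = L/(kA) = 0.165/(0.0578×1.07) = 2.668 K/W
R_stainless steel = L/(kA) = 0.0031/(16.7×1.07) = 1.735×10^-4 K/W
R_total = 2.915 K/W
Q = ΔT / R_total = 757 / 2.915

Q ≈ 260 W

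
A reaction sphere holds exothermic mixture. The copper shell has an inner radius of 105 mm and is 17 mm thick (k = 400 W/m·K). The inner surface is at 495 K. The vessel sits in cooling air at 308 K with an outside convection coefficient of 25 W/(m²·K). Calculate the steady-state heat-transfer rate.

Q ≈ 873 W

For a spherical shell R = (1/r₁ − 1/r₂)/(4πk); film R = 1/(h·4πr²). In series:
R_copper shell = (1/0.105 − 1/0.122)/(4π×400) = 2.64×10^-4 K/W
R_outer film = 1/(h·4πr_o²) = 1/(25×4π×0.122²) = 0.2139 K/W
R_total = 0.2141 K/W
Q = ΔT/R_total = 187/0.2141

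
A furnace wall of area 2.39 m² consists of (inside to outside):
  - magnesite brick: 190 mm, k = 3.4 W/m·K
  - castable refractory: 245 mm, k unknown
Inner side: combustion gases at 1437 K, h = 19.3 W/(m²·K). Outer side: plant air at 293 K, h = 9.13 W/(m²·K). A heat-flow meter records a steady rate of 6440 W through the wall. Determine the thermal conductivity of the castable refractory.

Model the wall as resistances in series:
R_inner film = 1/(h_i·A) = 1/(19.3×2.39) = 0.02168 K/W
R_magnesite brick = L/(kA) = 0.19/(3.4×2.39) = 0.02338 K/W
R_outer film = 1/(h_o·A) = 1/(9.13×2.39) = 0.04583 K/W
Sum of known resistances R_other = 0.09089 K/W
Total R = ΔT/Q = 1144/6440 = 0.1776 K/W
R_castable refractory = R_total − R_other = 0.08675 K/W
k = L/(R·A) = 0.245/(0.08675×2.39)

k ≈ 1.18 W/(m·K)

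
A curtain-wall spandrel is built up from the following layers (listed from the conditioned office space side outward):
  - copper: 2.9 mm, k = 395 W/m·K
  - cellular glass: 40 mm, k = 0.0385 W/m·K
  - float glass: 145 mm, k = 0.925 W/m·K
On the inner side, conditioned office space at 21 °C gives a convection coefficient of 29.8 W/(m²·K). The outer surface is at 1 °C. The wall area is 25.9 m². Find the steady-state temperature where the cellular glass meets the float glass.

T ≈ 3.55 °C

Treating each layer as a thermal resistance in series:
R_inner film = 1/(h_i·A) = 1/(29.8×25.9) = 0.001296 K/W
R_copper = L/(kA) = 0.0029/(395×25.9) = 2.835×10^-7 K/W
R_cellular glass = L/(kA) = 0.04/(0.0385×25.9) = 0.04011 K/W
R_float glass = L/(kA) = 0.145/(0.925×25.9) = 0.006052 K/W
R_total = 0.04746 K/W;  Q = ΔT/R_total = 20/0.04746 = 421.4 W
T_interface = T_inner − Q·ΣR(inner→interface) = 21 − 421×0.04141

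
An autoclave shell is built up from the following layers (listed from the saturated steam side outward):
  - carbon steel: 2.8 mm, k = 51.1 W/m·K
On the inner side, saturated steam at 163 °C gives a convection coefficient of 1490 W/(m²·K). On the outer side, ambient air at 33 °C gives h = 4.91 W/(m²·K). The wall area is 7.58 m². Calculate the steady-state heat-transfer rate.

Thermal resistances in series:
R_inner film = 1/(h_i·A) = 1/(1490×7.58) = 8.854×10^-5 K/W
R_carbon steel = L/(kA) = 0.0028/(51.1×7.58) = 7.229×10^-6 K/W
R_outer film = 1/(h_o·A) = 1/(4.91×7.58) = 0.02687 K/W
R_total = 0.02696 K/W
Q = ΔT / R_total = 130 / 0.02696

Q ≈ 4820 W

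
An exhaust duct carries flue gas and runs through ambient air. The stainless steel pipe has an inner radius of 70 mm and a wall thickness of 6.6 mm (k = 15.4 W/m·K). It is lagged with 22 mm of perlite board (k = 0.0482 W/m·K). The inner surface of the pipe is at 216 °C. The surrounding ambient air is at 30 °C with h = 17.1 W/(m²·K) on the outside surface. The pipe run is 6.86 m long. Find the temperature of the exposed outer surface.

Cylindrical conduction, so R = ln(r₂/r₁)/(2πkL) per layer, in series:
R_stainless steel pipe wall = ln(76.6/70)/(2π×15.4×6.86) = 1.357×10^-4 K/W
R_perlite board = ln(98.6/76.6)/(2π×0.0482×6.86) = 0.1215 K/W
R_outer film = 1/(h_o·2πr_oL) = 1/(17.1×2π×0.0986×6.86) = 0.01376 K/W
R_total = 0.1354 K/W
Q = ΔT/R_total = 186/0.1354
Q = 1370 W
T_interface = T_inner − Q·ΣR(inner→interface) = 216 − 1370×0.1217

T ≈ 48.9 °C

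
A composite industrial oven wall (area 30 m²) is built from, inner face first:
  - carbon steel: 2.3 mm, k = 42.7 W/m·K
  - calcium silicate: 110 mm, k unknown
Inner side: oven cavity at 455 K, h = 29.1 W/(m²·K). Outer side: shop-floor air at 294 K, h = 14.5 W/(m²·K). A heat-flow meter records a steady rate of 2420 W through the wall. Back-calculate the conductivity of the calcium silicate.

Thermal resistances in series:
R_inner film = 1/(h_i·A) = 1/(29.1×30) = 0.001145 K/W
R_carbon steel = L/(kA) = 0.0023/(42.7×30) = 1.795×10^-6 K/W
R_outer film = 1/(h_o·A) = 1/(14.5×30) = 0.002299 K/W
Sum of known resistances R_other = 0.003446 K/W
Total R = ΔT/Q = 161/2420 = 0.06653 K/W
R_calcium silicate = R_total − R_other = 0.06308 K/W
k = L/(R·A) = 0.11/(0.06308×30)

k ≈ 0.0581 W/(m·K)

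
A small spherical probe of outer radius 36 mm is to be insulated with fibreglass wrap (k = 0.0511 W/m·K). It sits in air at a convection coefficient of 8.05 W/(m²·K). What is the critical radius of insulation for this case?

For a sphere r_cr = 2k/h = 2×0.0511/8.05
r_cr = 12.7 mm; since the bare radius (36 mm) is above r_cr, any added insulation will reduce heat loss.

r_cr ≈ 12.7 mm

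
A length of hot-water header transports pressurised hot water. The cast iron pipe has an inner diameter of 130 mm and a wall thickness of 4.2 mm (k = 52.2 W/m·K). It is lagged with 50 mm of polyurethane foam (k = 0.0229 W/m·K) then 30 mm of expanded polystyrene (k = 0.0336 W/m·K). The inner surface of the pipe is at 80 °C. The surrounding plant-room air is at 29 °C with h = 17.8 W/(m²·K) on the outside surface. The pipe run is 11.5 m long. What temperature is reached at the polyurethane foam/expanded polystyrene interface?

T ≈ 40.7 °C

For a radial system each layer contributes R = ln(r_out/r_in)/(2πkL); films add R = 1/(hA).
R_cast iron pipe wall = ln(69.2/65)/(2π×52.2×11.5) = 1.66×10^-5 K/W
R_polyurethane foam = ln(119.2/69.2)/(2π×0.0229×11.5) = 0.3286 K/W
R_expanded polystyrene = ln(149.2/119.2)/(2π×0.0336×11.5) = 0.09246 K/W
R_outer film = 1/(h_o·2πr_oL) = 1/(17.8×2π×0.1492×11.5) = 0.005211 K/W
R_total = 0.4263 K/W
Q = ΔT/R_total = 51/0.4263
Q = 120 W
T_interface = T_inner − Q·ΣR(inner→interface) = 80 − 120×0.3287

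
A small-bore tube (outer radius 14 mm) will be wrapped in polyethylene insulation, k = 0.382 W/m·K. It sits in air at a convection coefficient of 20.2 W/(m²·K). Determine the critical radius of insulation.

r_cr ≈ 18.9 mm

For a cylinder r_cr = k/h = 0.382/20.2
r_cr = 18.9 mm; since the bare radius (14 mm) is below r_cr, adding a thin layer of insulation will *increase* heat loss.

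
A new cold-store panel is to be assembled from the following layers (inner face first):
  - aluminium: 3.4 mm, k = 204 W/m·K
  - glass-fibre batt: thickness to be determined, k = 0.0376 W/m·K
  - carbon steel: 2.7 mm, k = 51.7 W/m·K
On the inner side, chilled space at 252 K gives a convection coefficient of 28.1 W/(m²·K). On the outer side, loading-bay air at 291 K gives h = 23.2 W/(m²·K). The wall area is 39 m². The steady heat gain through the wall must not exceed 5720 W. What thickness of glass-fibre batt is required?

L ≈ 7.04 mm

Model the wall as resistances in series:
R_inner film = 1/(h_i·A) = 1/(28.1×39) = 9.125×10^-4 K/W
R_aluminium = L/(kA) = 0.0034/(204×39) = 4.274×10^-7 K/W
R_carbon steel = L/(kA) = 0.0027/(51.7×39) = 1.339×10^-6 K/W
R_outer film = 1/(h_o·A) = 1/(23.2×39) = 0.001105 K/W
Sum of the known resistances R_other = 0.002019 K/W
Required total resistance R_tot = ΔT/Q_allow = 39/5720 = 0.006818 K/W
R_glass-fibre batt = R_tot − R_other = 0.004799 K/W
L = R·k·A = 0.004799×0.0376×39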